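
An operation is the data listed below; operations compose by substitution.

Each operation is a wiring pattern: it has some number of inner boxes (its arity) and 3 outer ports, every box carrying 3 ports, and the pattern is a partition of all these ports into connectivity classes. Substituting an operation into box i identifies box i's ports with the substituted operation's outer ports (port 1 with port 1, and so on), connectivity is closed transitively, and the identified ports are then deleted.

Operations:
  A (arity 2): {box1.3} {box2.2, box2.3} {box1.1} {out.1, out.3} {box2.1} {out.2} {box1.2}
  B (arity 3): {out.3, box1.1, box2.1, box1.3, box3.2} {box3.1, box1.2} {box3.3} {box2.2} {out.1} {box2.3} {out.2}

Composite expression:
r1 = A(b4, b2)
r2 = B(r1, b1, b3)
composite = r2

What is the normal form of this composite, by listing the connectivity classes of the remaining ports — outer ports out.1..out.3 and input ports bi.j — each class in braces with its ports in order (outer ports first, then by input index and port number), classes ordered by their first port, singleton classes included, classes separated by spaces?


{out.1} {out.2} {out.3, b1.1, b3.2} {b1.2} {b1.3} {b2.1} {b2.2, b2.3} {b3.1} {b3.3} {b4.1} {b4.2} {b4.3}

Treat the ports identified at B as solder joints: merge, then drop.
after A, the pattern on (b4, b2) reads {out.1, out.3} {out.2} {b2.1} {b2.2, b2.3} {b4.1} {b4.2} {b4.3} (out.j = its outer ports)
after B, the pattern on (b4, b2, b1, b3) reads {out.1} {out.2} {out.3, b1.1, b3.2} {b1.2} {b1.3} {b2.1} {b2.2, b2.3} {b3.1} {b3.3} {b4.1} {b4.2} {b4.3} (out.j = its outer ports)


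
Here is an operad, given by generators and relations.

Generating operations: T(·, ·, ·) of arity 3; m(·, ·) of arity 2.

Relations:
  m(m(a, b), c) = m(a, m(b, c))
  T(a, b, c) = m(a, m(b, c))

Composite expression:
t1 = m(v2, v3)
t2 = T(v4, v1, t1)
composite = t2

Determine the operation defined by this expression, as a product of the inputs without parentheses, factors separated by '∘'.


v4 ∘ v1 ∘ v2 ∘ v3

The T-tree's shape is irrelevant; the v-reading-order decides.
m(v2, v3) spells out as v2 ∘ v3
T(v4, v1, m(v2, v3)) spells out as v4 ∘ v1 ∘ v2 ∘ v3


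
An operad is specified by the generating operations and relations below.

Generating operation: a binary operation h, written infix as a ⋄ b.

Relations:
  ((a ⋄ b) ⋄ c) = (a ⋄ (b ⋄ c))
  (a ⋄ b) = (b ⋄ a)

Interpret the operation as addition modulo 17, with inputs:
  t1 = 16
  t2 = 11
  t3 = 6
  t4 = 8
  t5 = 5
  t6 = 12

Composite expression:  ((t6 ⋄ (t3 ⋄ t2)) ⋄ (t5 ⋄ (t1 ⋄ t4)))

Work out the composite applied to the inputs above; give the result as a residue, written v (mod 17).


7 (mod 17)

(t3 ⋄ t2) = 0
(t6 ⋄ (t3 ⋄ t2)) = 12
(t1 ⋄ t4) = 7
(t5 ⋄ (t1 ⋄ t4)) = 12
((t6 ⋄ (t3 ⋄ t2)) ⋄ (t5 ⋄ (t1 ⋄ t4))) = 7


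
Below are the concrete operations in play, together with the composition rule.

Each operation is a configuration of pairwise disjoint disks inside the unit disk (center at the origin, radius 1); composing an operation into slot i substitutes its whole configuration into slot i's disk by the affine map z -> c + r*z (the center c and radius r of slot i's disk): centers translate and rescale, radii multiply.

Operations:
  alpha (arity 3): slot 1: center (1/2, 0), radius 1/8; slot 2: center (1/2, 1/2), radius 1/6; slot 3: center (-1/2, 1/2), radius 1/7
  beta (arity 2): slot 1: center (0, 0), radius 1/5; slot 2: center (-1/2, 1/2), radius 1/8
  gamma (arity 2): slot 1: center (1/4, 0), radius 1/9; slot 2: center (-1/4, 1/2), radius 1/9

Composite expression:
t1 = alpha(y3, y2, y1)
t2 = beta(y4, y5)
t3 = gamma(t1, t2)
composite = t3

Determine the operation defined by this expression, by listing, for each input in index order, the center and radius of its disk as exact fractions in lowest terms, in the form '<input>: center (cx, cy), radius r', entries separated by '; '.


y1: center (7/36, 1/18), radius 1/63; y2: center (11/36, 1/18), radius 1/54; y3: center (11/36, 0), radius 1/72; y4: center (-1/4, 1/2), radius 1/45; y5: center (-11/36, 5/9), radius 1/72

Only the slot chain above each y matters under gamma; compose those maps.
input y3: composing its 2 substitution steps yields center (11/36, 0), radius 1/72
input y2: composing its 2 substitution steps yields center (11/36, 1/18), radius 1/54
input y1: composing its 2 substitution steps yields center (7/36, 1/18), radius 1/63
input y4: composing its 2 substitution steps yields center (-1/4, 1/2), radius 1/45
input y5: composing its 2 substitution steps yields center (-11/36, 5/9), radius 1/72


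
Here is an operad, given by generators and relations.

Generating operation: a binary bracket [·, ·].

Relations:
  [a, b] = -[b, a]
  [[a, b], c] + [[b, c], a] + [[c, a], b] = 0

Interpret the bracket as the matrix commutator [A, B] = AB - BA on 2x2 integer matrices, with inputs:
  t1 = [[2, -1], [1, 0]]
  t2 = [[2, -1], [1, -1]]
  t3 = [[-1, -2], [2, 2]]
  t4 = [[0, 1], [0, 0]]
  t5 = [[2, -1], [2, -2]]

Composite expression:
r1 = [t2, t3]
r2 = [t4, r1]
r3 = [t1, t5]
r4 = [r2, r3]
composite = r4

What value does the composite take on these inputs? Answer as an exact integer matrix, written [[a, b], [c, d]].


[t2, t3] = [[0, -9], [-9, 0]]
[t4, [t2, t3]] = [[-9, 0], [0, 9]]
[t1, t5] = [[-1, 2], [0, 1]]
[[t4, [t2, t3]], [t1, t5]] = [[0, -36], [0, 0]]

[[0, -36], [0, 0]]


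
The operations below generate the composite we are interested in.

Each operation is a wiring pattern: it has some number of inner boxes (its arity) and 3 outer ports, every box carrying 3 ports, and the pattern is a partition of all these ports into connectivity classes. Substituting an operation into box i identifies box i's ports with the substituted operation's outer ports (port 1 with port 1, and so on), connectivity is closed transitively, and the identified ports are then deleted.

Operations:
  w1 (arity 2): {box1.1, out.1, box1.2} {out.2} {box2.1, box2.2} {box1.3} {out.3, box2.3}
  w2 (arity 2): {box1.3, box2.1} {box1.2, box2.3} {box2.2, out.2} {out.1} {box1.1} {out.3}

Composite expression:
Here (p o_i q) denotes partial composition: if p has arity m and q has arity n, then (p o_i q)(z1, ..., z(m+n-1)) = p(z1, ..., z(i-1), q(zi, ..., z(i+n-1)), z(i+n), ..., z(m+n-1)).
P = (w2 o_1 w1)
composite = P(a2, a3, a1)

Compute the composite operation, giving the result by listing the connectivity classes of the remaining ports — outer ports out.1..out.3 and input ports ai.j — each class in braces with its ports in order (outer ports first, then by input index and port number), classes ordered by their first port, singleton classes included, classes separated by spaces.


{out.1} {out.2, a1.2} {out.3} {a1.1, a3.3} {a1.3} {a2.1, a2.2} {a2.3} {a3.1, a3.2}


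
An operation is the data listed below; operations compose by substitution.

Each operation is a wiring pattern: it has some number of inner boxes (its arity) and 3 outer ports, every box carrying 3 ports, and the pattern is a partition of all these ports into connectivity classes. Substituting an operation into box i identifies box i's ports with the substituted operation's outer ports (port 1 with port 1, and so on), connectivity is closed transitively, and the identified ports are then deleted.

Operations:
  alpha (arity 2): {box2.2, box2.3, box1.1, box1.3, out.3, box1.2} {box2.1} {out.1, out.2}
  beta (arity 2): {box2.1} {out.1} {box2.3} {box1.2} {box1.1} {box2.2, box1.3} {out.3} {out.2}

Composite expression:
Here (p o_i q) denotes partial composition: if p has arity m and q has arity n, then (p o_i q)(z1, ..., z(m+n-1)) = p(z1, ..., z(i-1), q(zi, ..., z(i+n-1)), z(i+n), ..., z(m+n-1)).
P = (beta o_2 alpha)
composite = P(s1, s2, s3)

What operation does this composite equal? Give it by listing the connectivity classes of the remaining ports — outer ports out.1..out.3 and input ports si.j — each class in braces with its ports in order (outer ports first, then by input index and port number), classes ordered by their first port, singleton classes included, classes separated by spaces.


{out.1} {out.2} {out.3} {s1.1} {s1.2} {s1.3} {s2.1, s2.2, s2.3, s3.2, s3.3} {s3.1}


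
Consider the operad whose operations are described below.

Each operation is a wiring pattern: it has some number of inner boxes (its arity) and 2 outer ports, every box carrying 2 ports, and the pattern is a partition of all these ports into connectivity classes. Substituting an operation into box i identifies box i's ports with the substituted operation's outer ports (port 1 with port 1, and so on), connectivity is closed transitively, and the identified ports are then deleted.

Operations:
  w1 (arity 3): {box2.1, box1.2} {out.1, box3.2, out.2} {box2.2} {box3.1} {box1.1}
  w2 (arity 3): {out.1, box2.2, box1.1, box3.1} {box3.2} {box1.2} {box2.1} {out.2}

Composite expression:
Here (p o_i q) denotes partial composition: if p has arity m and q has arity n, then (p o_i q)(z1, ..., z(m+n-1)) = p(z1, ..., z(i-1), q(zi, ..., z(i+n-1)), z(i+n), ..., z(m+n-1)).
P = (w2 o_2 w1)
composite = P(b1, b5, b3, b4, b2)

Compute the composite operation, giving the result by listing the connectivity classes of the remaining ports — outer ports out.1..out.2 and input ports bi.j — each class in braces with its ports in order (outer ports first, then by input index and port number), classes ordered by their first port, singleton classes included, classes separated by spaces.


Treat the ports identified at w2 as solder joints: merge, then drop.
w1 over (b5, b3, b4) gives {out.1, out.2, b4.2} {b3.1, b5.2} {b3.2} {b4.1} {b5.1}, out.j being that stage's outer ports
w2 over (b1, b5, b3, b4, b2) gives {out.1, b1.1, b2.1, b4.2} {out.2} {b1.2} {b2.2} {b3.1, b5.2} {b3.2} {b4.1} {b5.1}, out.j being that stage's outer ports

{out.1, b1.1, b2.1, b4.2} {out.2} {b1.2} {b2.2} {b3.1, b5.2} {b3.2} {b4.1} {b5.1}


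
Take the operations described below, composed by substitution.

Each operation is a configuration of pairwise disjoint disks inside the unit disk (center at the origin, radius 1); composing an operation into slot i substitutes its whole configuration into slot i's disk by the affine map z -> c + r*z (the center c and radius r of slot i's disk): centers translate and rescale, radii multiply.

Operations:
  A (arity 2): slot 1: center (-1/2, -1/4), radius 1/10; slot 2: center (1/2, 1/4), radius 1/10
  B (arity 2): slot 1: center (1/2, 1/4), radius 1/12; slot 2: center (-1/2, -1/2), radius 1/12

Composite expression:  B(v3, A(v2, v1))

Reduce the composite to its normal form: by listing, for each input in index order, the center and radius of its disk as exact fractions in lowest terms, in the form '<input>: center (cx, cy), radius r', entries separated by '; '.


v1: center (-11/24, -23/48), radius 1/120; v2: center (-13/24, -25/48), radius 1/120; v3: center (1/2, 1/4), radius 1/12


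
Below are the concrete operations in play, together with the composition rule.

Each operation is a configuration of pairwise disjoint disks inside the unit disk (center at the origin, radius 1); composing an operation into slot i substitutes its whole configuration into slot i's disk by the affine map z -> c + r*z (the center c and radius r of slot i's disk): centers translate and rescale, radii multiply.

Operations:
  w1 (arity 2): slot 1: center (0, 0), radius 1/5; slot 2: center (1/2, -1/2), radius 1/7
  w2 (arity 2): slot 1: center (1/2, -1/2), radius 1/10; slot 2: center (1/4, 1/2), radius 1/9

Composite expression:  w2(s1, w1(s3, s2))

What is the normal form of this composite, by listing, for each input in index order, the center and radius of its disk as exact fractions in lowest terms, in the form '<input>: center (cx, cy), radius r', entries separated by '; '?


s1: center (1/2, -1/2), radius 1/10; s2: center (11/36, 4/9), radius 1/63; s3: center (1/4, 1/2), radius 1/45

Below w2, radii multiply path by path; the s-disk centers shift.
input s1: applying the 1 nested substitution gives center (1/2, -1/2), radius 1/10
input s3: applying the 2 nested substitutions gives center (1/4, 1/2), radius 1/45
input s2: applying the 2 nested substitutions gives center (11/36, 4/9), radius 1/63


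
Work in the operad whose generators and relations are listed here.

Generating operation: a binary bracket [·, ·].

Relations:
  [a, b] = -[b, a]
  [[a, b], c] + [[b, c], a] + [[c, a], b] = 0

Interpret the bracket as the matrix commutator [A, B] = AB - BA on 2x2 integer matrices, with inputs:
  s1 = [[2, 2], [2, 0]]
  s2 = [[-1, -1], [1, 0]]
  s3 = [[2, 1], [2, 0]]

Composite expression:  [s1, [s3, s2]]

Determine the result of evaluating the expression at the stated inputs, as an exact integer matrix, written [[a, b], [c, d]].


[[-6, -14], [20, 6]]


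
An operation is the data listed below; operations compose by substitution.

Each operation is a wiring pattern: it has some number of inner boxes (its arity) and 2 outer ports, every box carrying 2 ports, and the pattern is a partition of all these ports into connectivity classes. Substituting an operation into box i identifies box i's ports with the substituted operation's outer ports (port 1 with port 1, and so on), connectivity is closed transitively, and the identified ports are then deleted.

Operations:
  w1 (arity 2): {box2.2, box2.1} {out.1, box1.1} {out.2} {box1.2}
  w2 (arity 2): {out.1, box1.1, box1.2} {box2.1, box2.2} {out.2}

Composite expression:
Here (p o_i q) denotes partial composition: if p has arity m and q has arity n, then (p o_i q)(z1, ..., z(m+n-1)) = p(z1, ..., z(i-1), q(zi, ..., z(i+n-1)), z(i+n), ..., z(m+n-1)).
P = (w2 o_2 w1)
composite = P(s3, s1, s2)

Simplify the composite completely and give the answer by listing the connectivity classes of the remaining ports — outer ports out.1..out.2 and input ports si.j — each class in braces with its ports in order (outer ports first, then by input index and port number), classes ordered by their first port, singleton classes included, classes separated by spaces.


{out.1, s3.1, s3.2} {out.2} {s1.1} {s1.2} {s2.1, s2.2}

Connectivity passes through glued w2-boundaries; trace each wire chain.
through w1, on inputs (s1, s2): {out.1, s1.1} {out.2} {s1.2} {s2.1, s2.2} (out.j = stage outer ports)
through w2, on inputs (s3, s1, s2): {out.1, s3.1, s3.2} {out.2} {s1.1} {s1.2} {s2.1, s2.2} (out.j = stage outer ports)


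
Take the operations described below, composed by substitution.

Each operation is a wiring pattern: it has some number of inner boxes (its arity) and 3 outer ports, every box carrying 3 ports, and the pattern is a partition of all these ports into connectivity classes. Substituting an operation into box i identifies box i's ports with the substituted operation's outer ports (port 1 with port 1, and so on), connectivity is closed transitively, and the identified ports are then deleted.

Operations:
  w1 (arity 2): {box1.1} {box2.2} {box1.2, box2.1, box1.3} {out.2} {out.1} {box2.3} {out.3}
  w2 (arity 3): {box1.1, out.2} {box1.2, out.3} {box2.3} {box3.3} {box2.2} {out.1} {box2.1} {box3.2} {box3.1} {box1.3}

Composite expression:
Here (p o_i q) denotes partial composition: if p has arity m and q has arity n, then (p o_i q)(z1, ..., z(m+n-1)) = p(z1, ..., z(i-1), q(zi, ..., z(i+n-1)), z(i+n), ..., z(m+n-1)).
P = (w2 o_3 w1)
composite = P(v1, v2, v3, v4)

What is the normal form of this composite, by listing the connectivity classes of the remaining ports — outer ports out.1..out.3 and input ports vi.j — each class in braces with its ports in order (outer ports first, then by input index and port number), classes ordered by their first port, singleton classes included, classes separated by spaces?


{out.1} {out.2, v1.1} {out.3, v1.2} {v1.3} {v2.1} {v2.2} {v2.3} {v3.1} {v3.2, v3.3, v4.1} {v4.2} {v4.3}


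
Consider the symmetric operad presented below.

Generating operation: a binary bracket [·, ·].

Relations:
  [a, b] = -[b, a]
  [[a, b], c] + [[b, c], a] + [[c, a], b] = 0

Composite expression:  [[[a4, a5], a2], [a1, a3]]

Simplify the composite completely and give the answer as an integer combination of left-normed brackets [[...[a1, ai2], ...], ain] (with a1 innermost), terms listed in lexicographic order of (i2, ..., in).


Left-normed coefficients sit on the a1-initial expansion words.
Composite bracket: [[[a4, a5], a2], [a1, a3]]
Applying ab - ba throughout gives 16 signed words (2^4 = 16).
Coefficients come from the a1-initial words:
  sign of a1a3a2a4a5 is +1, so it contributes +[[[[a1, a3], a2], a4], a5]
  sign of a1a3a2a5a4 is -1, so it contributes -[[[[a1, a3], a2], a5], a4]
  sign of a1a3a4a5a2 is -1, so it contributes -[[[[a1, a3], a4], a5], a2]
  sign of a1a3a5a4a2 is +1, so it contributes +[[[[a1, a3], a5], a4], a2]

[[[[a1, a3], a2], a4], a5] - [[[[a1, a3], a2], a5], a4] - [[[[a1, a3], a4], a5], a2] + [[[[a1, a3], a5], a4], a2]


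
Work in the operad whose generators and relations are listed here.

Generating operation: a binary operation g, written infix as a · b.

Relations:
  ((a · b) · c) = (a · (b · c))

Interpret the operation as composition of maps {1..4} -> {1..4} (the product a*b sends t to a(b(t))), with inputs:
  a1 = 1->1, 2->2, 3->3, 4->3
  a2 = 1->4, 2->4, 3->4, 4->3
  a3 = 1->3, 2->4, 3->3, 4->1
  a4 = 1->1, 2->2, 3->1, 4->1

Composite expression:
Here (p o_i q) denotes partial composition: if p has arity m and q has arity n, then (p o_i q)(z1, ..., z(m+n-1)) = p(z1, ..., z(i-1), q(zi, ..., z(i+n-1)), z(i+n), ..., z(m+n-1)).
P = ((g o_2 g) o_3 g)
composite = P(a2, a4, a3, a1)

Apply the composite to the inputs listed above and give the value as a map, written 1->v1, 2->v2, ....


1->4, 2->4, 3->4, 4->4


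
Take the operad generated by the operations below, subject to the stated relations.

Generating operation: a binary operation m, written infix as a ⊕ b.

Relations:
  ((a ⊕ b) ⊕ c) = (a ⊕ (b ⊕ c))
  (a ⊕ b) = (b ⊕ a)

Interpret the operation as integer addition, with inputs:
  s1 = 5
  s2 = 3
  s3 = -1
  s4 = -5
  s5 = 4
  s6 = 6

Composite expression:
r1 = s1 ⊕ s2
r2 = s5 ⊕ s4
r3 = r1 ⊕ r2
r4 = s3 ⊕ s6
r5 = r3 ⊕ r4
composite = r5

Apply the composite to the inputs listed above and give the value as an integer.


12

(s1 ⊕ s2) = 8
(s5 ⊕ s4) = -1
((s1 ⊕ s2) ⊕ (s5 ⊕ s4)) = 7
(s3 ⊕ s6) = 5
(((s1 ⊕ s2) ⊕ (s5 ⊕ s4)) ⊕ (s3 ⊕ s6)) = 12


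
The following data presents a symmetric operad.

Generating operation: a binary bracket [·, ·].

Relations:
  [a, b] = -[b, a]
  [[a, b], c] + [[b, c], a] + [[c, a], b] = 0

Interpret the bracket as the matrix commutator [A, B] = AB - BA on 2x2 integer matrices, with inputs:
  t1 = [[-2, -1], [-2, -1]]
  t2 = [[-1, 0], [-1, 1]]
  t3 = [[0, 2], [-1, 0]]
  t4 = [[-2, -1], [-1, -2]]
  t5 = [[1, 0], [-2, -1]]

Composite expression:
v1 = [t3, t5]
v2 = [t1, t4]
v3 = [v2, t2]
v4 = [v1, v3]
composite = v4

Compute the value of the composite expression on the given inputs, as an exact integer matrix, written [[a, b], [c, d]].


[[4, -24], [4, -4]]

[t3, t5] = [[-4, -4], [-2, 4]]
[t1, t4] = [[-1, 1], [-1, 1]]
[[t1, t4], t2] = [[-1, 2], [0, 1]]
[[t3, t5], [[t1, t4], t2]] = [[4, -24], [4, -4]]


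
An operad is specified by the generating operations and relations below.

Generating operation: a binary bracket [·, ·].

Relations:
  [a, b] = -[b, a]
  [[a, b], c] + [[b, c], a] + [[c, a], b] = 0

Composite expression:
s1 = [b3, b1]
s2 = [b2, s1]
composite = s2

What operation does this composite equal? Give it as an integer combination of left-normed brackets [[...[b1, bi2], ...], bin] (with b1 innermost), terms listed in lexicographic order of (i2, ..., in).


[[b1, b3], b2]

Skip Jacobi rewriting: expand, keep b1-initial words, read off terms.
Composite bracket: [b2, [b3, b1]]
Each bracket splits as ab - ba, giving 4 signed words (2^2 = 4).
Words beginning with b1 determine it all:
  b1b3b2 (sign +1) contributes +[[b1, b3], b2]


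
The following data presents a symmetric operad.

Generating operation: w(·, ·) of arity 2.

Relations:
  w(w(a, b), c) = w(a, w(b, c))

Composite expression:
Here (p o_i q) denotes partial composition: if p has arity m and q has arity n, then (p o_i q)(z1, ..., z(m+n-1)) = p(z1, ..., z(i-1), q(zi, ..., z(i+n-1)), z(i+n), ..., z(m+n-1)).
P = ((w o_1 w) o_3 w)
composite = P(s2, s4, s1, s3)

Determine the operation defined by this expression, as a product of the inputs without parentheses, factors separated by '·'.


s2 · s4 · s1 · s3

The w-tree's shape is irrelevant; the s-reading-order decides.
w(s2, s4) unparenthesizes to s2 · s4
w(s1, s3) unparenthesizes to s1 · s3
w(w(s2, s4), w(s1, s3)) unparenthesizes to s2 · s4 · s1 · s3


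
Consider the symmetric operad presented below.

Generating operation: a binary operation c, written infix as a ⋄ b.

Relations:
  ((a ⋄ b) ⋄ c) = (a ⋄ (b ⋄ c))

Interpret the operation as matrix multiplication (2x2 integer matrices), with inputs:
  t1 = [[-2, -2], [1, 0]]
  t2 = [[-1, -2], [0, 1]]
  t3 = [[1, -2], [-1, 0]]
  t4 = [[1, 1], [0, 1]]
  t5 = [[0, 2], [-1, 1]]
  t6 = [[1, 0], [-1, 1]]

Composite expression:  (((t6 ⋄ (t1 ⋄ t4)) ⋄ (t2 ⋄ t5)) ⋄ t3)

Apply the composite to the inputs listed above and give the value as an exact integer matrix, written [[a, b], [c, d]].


[[-4, 0], [8, -2]]

(t1 ⋄ t4) = [[-2, -4], [1, 1]]
(t6 ⋄ (t1 ⋄ t4)) = [[-2, -4], [3, 5]]
(t2 ⋄ t5) = [[2, -4], [-1, 1]]
((t6 ⋄ (t1 ⋄ t4)) ⋄ (t2 ⋄ t5)) = [[0, 4], [1, -7]]
(((t6 ⋄ (t1 ⋄ t4)) ⋄ (t2 ⋄ t5)) ⋄ t3) = [[-4, 0], [8, -2]]


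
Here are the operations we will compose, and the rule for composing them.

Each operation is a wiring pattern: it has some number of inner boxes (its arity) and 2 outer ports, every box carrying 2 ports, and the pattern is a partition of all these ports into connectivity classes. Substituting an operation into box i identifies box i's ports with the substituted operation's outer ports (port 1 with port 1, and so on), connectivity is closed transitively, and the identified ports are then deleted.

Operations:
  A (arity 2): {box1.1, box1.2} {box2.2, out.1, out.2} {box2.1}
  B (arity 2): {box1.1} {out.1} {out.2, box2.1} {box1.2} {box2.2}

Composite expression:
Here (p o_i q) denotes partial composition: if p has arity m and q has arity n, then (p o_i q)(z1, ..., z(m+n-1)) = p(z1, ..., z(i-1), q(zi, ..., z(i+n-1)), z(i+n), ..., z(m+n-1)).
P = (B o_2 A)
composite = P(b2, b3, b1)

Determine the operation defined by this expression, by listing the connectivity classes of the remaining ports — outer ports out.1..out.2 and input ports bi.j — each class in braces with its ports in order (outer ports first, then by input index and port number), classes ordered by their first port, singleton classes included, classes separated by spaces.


{out.1} {out.2, b1.2} {b1.1} {b2.1} {b2.2} {b3.1, b3.2}


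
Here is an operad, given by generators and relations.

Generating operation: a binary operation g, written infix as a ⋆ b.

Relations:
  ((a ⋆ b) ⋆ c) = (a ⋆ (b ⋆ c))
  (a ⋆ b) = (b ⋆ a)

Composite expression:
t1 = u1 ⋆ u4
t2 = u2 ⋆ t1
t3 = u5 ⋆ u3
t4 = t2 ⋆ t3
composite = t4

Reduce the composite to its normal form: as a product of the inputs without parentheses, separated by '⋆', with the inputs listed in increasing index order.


u1 ⋆ u2 ⋆ u3 ⋆ u4 ⋆ u5

With g associative and commutative, the u-input set is all that matters.
(u1 ⋆ u4) spells out as u1 ⋆ u4
(u2 ⋆ (u1 ⋆ u4)) spells out as u2 ⋆ u1 ⋆ u4
(u5 ⋆ u3) spells out as u5 ⋆ u3
((u2 ⋆ (u1 ⋆ u4)) ⋆ (u5 ⋆ u3)) spells out as u2 ⋆ u1 ⋆ u4 ⋆ u5 ⋆ u3
commutativity sorts the factors: u1 ⋆ u2 ⋆ u3 ⋆ u4 ⋆ u5


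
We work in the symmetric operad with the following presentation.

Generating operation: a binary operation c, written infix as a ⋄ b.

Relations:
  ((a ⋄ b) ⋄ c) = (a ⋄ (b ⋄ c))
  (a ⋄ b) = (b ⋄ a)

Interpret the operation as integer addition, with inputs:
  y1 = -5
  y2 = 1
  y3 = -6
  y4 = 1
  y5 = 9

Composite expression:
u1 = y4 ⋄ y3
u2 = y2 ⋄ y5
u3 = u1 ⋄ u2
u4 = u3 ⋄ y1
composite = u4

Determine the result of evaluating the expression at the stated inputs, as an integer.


0


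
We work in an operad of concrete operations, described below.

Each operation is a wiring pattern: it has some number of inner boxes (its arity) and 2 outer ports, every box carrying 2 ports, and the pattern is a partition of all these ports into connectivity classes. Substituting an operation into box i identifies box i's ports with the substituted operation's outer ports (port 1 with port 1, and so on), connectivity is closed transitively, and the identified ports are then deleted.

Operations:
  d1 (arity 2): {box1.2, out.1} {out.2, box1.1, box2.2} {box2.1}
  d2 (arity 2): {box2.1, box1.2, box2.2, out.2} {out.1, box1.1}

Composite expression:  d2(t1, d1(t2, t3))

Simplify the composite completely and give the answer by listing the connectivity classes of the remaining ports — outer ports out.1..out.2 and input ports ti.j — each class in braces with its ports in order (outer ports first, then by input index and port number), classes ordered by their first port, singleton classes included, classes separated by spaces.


{out.1, t1.1} {out.2, t1.2, t2.1, t2.2, t3.2} {t3.1}


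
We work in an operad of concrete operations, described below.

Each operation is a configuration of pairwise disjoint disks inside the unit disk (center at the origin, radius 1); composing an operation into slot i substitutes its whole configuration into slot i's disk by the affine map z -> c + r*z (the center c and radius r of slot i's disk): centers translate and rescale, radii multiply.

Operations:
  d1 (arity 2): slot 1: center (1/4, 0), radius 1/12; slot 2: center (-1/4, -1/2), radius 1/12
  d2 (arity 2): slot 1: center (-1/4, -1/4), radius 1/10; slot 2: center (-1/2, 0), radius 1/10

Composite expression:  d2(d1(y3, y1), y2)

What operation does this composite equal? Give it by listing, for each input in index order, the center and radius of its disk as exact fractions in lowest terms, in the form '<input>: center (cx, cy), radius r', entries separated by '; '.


Each y-disk chains the slot maps above it in d2; radii multiply.
input y3: applying the 2 nested substitutions gives center (-9/40, -1/4), radius 1/120
input y1: applying the 2 nested substitutions gives center (-11/40, -3/10), radius 1/120
input y2: applying the 1 nested substitution gives center (-1/2, 0), radius 1/10

y1: center (-11/40, -3/10), radius 1/120; y2: center (-1/2, 0), radius 1/10; y3: center (-9/40, -1/4), radius 1/120


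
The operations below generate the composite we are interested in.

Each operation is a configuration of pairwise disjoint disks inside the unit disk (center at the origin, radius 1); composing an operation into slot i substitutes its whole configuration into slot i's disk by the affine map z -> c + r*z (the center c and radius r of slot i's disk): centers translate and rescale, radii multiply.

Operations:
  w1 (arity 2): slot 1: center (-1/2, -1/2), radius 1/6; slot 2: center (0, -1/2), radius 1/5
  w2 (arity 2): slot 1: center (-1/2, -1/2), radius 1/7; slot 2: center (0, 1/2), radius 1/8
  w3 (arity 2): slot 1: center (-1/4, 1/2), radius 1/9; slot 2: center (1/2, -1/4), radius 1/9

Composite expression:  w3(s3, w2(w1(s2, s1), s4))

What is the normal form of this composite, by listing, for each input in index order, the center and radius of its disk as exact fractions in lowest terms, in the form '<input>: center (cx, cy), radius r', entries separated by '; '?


s1: center (4/9, -79/252), radius 1/315; s2: center (55/126, -79/252), radius 1/378; s3: center (-1/4, 1/2), radius 1/9; s4: center (1/2, -7/36), radius 1/72

Each s-disk chains the slot maps above it in w3; radii multiply.
input s3: applying the 1 nested substitution gives center (-1/4, 1/2), radius 1/9
input s2: applying the 3 nested substitutions gives center (55/126, -79/252), radius 1/378
input s1: applying the 3 nested substitutions gives center (4/9, -79/252), radius 1/315
input s4: applying the 2 nested substitutions gives center (1/2, -7/36), radius 1/72


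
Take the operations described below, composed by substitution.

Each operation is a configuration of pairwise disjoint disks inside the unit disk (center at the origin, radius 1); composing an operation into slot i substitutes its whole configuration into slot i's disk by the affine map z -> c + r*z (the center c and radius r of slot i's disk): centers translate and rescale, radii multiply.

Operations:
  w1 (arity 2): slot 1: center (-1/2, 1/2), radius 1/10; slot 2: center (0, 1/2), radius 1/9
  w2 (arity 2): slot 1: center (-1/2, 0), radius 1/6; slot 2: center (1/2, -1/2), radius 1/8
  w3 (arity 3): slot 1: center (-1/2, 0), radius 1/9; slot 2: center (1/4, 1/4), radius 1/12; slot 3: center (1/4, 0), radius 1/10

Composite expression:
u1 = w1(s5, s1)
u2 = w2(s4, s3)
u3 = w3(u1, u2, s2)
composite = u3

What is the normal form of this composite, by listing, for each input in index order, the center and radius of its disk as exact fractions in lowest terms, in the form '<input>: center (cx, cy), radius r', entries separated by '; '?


s1: center (-1/2, 1/18), radius 1/81; s2: center (1/4, 0), radius 1/10; s3: center (7/24, 5/24), radius 1/96; s4: center (5/24, 1/4), radius 1/72; s5: center (-5/9, 1/18), radius 1/90

Affine substitution under w3: radii multiply and s-centers shift.
input s5: composing its 2 substitution steps yields center (-5/9, 1/18), radius 1/90
input s1: composing its 2 substitution steps yields center (-1/2, 1/18), radius 1/81
input s4: composing its 2 substitution steps yields center (5/24, 1/4), radius 1/72
input s3: composing its 2 substitution steps yields center (7/24, 5/24), radius 1/96
input s2: composing its 1 substitution step yields center (1/4, 0), radius 1/10


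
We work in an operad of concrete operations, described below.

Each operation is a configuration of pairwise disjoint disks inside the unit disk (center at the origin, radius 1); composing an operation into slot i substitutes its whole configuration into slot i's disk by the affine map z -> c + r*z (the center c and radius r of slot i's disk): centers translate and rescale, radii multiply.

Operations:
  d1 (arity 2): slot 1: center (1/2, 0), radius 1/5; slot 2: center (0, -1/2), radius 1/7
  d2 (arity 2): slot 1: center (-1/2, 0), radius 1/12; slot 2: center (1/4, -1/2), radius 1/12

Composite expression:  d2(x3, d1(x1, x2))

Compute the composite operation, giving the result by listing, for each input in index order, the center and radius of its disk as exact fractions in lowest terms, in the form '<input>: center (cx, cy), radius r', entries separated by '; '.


x1: center (7/24, -1/2), radius 1/60; x2: center (1/4, -13/24), radius 1/84; x3: center (-1/2, 0), radius 1/12

Below d2, radii multiply path by path; the x-disk centers shift.
x3 passes through 1 substitution, ending at center (-1/2, 0), radius 1/12
x1 passes through 2 substitutions, ending at center (7/24, -1/2), radius 1/60
x2 passes through 2 substitutions, ending at center (1/4, -13/24), radius 1/84


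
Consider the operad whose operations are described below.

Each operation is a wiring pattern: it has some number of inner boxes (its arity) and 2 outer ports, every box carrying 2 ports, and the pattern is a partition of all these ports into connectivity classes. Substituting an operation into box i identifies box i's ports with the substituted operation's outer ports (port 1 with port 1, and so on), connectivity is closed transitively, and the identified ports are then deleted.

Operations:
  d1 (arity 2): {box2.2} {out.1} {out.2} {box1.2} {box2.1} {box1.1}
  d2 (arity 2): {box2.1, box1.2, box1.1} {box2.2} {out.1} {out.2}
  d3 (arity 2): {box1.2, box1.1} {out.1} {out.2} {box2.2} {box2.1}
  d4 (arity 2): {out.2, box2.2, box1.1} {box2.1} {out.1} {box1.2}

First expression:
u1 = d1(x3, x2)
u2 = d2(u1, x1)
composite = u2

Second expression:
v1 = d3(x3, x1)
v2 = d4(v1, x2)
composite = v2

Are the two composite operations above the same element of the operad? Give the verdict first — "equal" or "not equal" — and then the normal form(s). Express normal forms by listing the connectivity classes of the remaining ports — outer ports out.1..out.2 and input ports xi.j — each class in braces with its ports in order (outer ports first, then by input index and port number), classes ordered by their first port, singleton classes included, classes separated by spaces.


not equal: they reduce to {out.1} {out.2} {x1.1} {x1.2} {x2.1} {x2.2} {x3.1} {x3.2} and {out.1} {out.2, x2.2} {x1.1} {x1.2} {x2.1} {x3.1, x3.2}


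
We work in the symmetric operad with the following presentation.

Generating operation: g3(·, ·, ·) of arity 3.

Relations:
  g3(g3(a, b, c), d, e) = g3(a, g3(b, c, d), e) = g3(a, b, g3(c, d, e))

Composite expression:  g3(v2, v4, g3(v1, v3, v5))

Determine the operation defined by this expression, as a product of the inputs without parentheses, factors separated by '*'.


Under associativity of g3, the answer is the v's in reading order.
g3(v1, v3, v5) reduces to v1 * v3 * v5
g3(v2, v4, g3(v1, v3, v5)) reduces to v2 * v4 * v1 * v3 * v5

v2 * v4 * v1 * v3 * v5


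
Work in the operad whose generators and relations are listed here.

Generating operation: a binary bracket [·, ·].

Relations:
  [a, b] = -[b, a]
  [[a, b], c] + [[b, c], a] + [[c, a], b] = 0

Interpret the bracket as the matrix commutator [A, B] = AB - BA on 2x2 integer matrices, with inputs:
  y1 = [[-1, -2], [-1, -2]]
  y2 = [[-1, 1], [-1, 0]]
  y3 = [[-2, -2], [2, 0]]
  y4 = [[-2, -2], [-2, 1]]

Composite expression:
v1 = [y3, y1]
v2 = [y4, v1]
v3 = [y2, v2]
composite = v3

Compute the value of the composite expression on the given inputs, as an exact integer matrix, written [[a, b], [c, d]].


[y3, y1] = [[6, 6], [0, -6]]
[y4, [y3, y1]] = [[12, 6], [-24, -12]]
[y2, [y4, [y3, y1]]] = [[-18, -30], [-48, 18]]

[[-18, -30], [-48, 18]]


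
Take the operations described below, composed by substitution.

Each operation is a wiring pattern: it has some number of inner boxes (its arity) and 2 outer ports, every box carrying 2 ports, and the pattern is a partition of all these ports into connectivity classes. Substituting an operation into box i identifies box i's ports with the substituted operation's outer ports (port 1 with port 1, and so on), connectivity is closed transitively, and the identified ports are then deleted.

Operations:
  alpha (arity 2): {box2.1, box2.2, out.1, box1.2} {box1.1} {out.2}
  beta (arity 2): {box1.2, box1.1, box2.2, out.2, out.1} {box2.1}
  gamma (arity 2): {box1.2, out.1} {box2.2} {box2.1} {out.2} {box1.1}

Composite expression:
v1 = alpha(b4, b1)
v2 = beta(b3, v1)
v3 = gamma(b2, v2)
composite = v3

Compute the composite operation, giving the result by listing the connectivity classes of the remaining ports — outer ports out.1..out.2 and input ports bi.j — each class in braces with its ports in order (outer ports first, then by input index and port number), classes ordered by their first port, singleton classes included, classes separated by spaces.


{out.1, b2.2} {out.2} {b1.1, b1.2, b4.2} {b2.1} {b3.1, b3.2} {b4.1}

Substituting into gamma glues patterns; closure does the rest.
after alpha, the pattern on (b4, b1) reads {out.1, b1.1, b1.2, b4.2} {out.2} {b4.1} (out.j = its outer ports)
after beta, the pattern on (b3, b4, b1) reads {out.1, out.2, b3.1, b3.2} {b1.1, b1.2, b4.2} {b4.1} (out.j = its outer ports)
after gamma, the pattern on (b2, b3, b4, b1) reads {out.1, b2.2} {out.2} {b1.1, b1.2, b4.2} {b2.1} {b3.1, b3.2} {b4.1} (out.j = its outer ports)


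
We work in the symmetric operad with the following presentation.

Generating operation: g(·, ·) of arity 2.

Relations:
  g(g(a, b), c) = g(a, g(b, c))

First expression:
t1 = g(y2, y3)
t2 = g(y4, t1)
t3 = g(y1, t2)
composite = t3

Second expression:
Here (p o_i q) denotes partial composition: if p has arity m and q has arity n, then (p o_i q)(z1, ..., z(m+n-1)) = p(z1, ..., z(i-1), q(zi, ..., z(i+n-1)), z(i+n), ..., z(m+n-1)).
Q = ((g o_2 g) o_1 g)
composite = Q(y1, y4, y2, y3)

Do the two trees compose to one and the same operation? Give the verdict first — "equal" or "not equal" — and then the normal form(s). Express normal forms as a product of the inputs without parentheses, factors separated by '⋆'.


Reducing the first expression gives y1 ⋆ y4 ⋆ y2 ⋆ y3
Reducing the second expression gives y1 ⋆ y4 ⋆ y2 ⋆ y3
Both agree, so they are equal.

equal — both sides give y1 ⋆ y4 ⋆ y2 ⋆ y3


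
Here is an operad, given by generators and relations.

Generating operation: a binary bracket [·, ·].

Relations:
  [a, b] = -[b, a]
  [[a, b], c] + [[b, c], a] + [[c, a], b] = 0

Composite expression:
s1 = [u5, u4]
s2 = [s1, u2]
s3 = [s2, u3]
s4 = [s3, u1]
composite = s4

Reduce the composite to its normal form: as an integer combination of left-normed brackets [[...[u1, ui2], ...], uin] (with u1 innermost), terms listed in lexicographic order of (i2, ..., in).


-[[[[u1, u2], u4], u5], u3] + [[[[u1, u2], u5], u4], u3] + [[[[u1, u3], u2], u4], u5] - [[[[u1, u3], u2], u5], u4] - [[[[u1, u3], u4], u5], u2] + [[[[u1, u3], u5], u4], u2] + [[[[u1, u4], u5], u2], u3] - [[[[u1, u5], u4], u2], u3]

In the tensor algebra, words opening u1 carry the u1-anchored form.
Composite bracket: [[[[u5, u4], u2], u3], u1]
Each bracket splits as ab - ba, giving 16 signed words (2^4 = 16).
Coefficients come from the u1-initial words:
  sign of u1u2u4u5u3 is -1, so it contributes -[[[[u1, u2], u4], u5], u3]
  sign of u1u2u5u4u3 is +1, so it contributes +[[[[u1, u2], u5], u4], u3]
  sign of u1u3u2u4u5 is +1, so it contributes +[[[[u1, u3], u2], u4], u5]
  sign of u1u3u2u5u4 is -1, so it contributes -[[[[u1, u3], u2], u5], u4]
  sign of u1u3u4u5u2 is -1, so it contributes -[[[[u1, u3], u4], u5], u2]
  sign of u1u3u5u4u2 is +1, so it contributes +[[[[u1, u3], u5], u4], u2]
  sign of u1u4u5u2u3 is +1, so it contributes +[[[[u1, u4], u5], u2], u3]
  sign of u1u5u4u2u3 is -1, so it contributes -[[[[u1, u5], u4], u2], u3]


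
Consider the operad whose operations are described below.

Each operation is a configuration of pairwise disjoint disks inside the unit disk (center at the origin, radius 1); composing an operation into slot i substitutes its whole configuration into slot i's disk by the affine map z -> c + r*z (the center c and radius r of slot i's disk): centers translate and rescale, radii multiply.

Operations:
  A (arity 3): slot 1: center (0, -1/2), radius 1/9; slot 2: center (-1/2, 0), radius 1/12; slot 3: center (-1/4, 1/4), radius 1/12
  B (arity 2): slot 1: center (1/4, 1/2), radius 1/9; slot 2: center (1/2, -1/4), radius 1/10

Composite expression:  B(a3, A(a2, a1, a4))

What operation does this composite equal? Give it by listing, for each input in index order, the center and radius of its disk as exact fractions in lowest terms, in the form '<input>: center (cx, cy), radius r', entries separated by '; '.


a1: center (9/20, -1/4), radius 1/120; a2: center (1/2, -3/10), radius 1/90; a3: center (1/4, 1/2), radius 1/9; a4: center (19/40, -9/40), radius 1/120

Below B, radii multiply path by path; the a-disk centers shift.
for a3, the 1-step affine chain lands on center (1/4, 1/2), radius 1/9
for a2, the 2-step affine chain lands on center (1/2, -3/10), radius 1/90
for a1, the 2-step affine chain lands on center (9/20, -1/4), radius 1/120
for a4, the 2-step affine chain lands on center (19/40, -9/40), radius 1/120


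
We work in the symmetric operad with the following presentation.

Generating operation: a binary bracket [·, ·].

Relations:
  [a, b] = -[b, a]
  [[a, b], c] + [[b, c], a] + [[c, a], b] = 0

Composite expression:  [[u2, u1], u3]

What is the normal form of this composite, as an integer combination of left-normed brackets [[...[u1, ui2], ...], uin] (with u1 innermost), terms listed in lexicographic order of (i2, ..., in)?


In the tensor algebra, words opening u1 carry the u1-anchored form.
Composite bracket: [[u2, u1], u3]
Under [a, b] = ab - ba we get 4 signed associative words (2^2 = 4).
Collect the words opening with u1:
  from u1u2u3, sign -1: term -[[u1, u2], u3]

-[[u1, u2], u3]


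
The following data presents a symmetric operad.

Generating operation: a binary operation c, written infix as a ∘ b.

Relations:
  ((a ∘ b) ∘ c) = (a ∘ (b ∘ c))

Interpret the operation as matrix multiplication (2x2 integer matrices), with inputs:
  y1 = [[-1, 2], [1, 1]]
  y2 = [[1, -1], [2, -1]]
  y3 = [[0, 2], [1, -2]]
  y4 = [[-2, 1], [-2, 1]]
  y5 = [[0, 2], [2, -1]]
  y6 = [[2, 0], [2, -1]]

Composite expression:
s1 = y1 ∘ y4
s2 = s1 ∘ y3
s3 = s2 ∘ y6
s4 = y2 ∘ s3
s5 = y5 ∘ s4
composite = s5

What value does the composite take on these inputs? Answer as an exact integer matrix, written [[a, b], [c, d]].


[[0, 0], [20, -12]]

(y1 ∘ y4) = [[-2, 1], [-4, 2]]
((y1 ∘ y4) ∘ y3) = [[1, -6], [2, -12]]
(((y1 ∘ y4) ∘ y3) ∘ y6) = [[-10, 6], [-20, 12]]
(y2 ∘ (((y1 ∘ y4) ∘ y3) ∘ y6)) = [[10, -6], [0, 0]]
(y5 ∘ (y2 ∘ (((y1 ∘ y4) ∘ y3) ∘ y6))) = [[0, 0], [20, -12]]
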